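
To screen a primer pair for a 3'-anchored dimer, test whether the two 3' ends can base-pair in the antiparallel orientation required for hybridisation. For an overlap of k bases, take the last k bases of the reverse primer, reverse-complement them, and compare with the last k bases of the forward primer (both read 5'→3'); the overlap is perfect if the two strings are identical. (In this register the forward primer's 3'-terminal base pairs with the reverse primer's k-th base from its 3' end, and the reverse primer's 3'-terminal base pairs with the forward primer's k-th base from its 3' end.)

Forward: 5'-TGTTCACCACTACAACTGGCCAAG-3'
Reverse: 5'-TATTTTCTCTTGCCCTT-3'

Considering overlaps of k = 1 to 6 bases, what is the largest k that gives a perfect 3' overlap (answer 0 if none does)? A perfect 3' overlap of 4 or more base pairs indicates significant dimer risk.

Last 6 bases (5'→3') — forward …GCCAAG, reverse …GCCCTT.
Reverse complement of the reverse primer's last 6 bases: AAGGGC; its first k bases are the reverse complement of the reverse primer's last k bases, so a perfect k-base overlap needs the forward primer's last k bases to equal them.
Comparing (forward last k vs required): k=1: G vs A ✗; k=2: AG vs AA ✗; k=3: AAG vs AAG ✓; k=4: CAAG vs AAGG ✗; k=5: CCAAG vs AAGGG ✗; k=6: GCCAAG vs AAGGGC ✗.
Only k = 3 is perfect, so the longest perfect 3' overlap is 3.

Longest perfect overlap: 3 complementary base pairs; below the dimer-risk threshold (threshold 4).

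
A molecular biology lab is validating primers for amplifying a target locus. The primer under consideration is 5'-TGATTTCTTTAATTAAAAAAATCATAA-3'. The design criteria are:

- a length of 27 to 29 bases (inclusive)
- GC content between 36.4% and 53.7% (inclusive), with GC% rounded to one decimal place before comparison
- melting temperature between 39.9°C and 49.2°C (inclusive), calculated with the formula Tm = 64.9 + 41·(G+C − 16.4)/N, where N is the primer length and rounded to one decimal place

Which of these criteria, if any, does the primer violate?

Base counts: A=13, T=11, G=1, C=2 (length 27).
length: length 27 ✓
GC content: GC 3/27 = 11.1%, outside 36.4–53.7% ✗
Tm: Tm = 64.9 + 41·(3 − 16.4)/27 = 44.6°C ✓

Fails: GC content.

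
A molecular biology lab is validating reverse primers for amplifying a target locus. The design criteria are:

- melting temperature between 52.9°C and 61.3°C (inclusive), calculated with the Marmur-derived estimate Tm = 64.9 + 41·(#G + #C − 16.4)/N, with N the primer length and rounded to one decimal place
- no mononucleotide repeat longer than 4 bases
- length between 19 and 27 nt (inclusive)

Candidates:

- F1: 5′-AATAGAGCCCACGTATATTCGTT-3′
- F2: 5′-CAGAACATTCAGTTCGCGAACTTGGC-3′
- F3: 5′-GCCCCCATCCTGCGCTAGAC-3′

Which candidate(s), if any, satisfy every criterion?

F1 (23 nt, A=7 T=7 G=4 C=5): Tm = 64.9 + 41·(9 − 16.4)/23 = 51.7°C, outside 52.9–61.3°C ✗; longest run = 3 ✓; length 23 ✓ — fails.
F2 (26 nt, A=7 T=6 G=6 C=7): Tm = 64.9 + 41·(13 − 16.4)/26 = 59.5°C ✓; longest run = 2 ✓; length 26 ✓ — passes.
F3 (20 nt, A=3 T=3 G=4 C=10): Tm = 64.9 + 41·(14 − 16.4)/20 = 60.0°C ✓; longest run = 5, exceeds 4 ✗; length 20 ✓ — fails.

F2 only.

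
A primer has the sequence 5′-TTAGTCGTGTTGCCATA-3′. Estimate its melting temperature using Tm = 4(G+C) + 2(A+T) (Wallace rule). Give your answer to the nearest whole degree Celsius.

Base counts: A=3, T=7, G=4, C=3 (length 17).
Tm = 2·(3+7) + 4·(4+3) = 2·10 + 4·7 = 20 + 28 = 48°C.

48°C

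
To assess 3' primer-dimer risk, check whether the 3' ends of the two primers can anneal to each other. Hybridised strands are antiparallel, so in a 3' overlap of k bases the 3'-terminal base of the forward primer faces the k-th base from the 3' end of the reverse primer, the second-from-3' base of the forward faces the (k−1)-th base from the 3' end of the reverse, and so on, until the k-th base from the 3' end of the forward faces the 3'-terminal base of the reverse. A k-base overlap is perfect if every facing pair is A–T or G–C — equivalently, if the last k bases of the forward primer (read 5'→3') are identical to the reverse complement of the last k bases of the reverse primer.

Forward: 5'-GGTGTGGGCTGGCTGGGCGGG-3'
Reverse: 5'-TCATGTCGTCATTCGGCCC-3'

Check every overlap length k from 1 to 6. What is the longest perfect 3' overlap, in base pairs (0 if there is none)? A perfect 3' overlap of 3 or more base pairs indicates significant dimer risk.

Last 6 bases (5'→3') — forward …GGCGGG, reverse …CGGCCC.
Reverse complement of the reverse primer's last 6 bases: GGGCCG; its first k bases are the reverse complement of the reverse primer's last k bases, so a perfect k-base overlap needs the forward primer's last k bases to equal them.
Comparing (forward last k vs required): k=1: G vs G ✓; k=2: GG vs GG ✓; k=3: GGG vs GGG ✓; k=4: CGGG vs GGGC ✗; k=5: GCGGG vs GGGCC ✗; k=6: GGCGGG vs GGGCCG ✗.
Perfect overlaps at k = 1, 2, 3; the largest is 3.

Longest perfect overlap: 3 complementary base pairs; significant dimer risk (threshold 3).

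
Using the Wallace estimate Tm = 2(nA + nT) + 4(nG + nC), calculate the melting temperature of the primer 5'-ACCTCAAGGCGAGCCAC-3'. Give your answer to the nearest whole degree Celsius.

56°C

Base counts: A=5, T=1, G=4, C=7 (length 17).
Tm = 2·(5+1) + 4·(4+7) = 2·6 + 4·11 = 12 + 44 = 56°C.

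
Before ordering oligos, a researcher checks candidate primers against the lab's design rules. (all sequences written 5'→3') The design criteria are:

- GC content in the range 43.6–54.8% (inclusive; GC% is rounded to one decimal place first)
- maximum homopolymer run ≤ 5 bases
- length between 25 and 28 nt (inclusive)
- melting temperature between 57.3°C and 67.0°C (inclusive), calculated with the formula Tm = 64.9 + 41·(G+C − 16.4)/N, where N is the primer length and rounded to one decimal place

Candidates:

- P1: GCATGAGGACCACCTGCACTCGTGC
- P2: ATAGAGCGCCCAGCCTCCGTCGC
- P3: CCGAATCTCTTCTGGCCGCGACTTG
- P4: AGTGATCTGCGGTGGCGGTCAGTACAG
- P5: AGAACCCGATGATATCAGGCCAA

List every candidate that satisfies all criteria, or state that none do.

P1 (25 nt, A=5 T=4 G=7 C=9): GC 16/25 = 64.0%, outside 43.6–54.8% ✗; longest run = 2 ✓; length 25 ✓; Tm = 64.9 + 41·(16 − 16.4)/25 = 64.2°C ✓ — fails.
P2 (23 nt, A=4 T=3 G=6 C=10): GC 16/23 = 69.6%, outside 43.6–54.8% ✗; longest run = 3 ✓; length 23, outside 25–28 ✗; Tm = 64.9 + 41·(16 − 16.4)/23 = 64.2°C ✓ — fails.
P3 (25 nt, A=3 T=7 G=6 C=9): GC 15/25 = 60.0%, outside 43.6–54.8% ✗; longest run = 2 ✓; length 25 ✓; Tm = 64.9 + 41·(15 − 16.4)/25 = 62.6°C ✓ — fails.
P4 (27 nt, A=5 T=6 G=11 C=5): GC 16/27 = 59.3%, outside 43.6–54.8% ✗; longest run = 2 ✓; length 27 ✓; Tm = 64.9 + 41·(16 − 16.4)/27 = 64.3°C ✓ — fails.
P5 (23 nt, A=9 T=3 G=5 C=6): GC 11/23 = 47.8% ✓; longest run = 3 ✓; length 23, outside 25–28 ✗; Tm = 64.9 + 41·(11 − 16.4)/23 = 55.3°C, outside 57.3–67.0°C ✗ — fails.

None of the candidates satisfy all criteria.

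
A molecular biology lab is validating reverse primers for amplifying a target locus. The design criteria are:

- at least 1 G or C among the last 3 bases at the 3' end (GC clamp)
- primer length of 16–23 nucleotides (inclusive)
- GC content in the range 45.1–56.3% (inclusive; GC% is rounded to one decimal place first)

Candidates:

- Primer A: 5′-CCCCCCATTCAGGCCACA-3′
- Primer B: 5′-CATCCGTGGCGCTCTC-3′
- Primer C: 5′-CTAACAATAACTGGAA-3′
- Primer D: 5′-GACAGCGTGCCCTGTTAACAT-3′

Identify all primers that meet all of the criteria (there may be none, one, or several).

Primer D only.

Primer A (18 nt, A=4 T=2 G=2 C=10): 3' end ACA has 1 G/C ✓; length 18 ✓; GC 12/18 = 66.7%, outside 45.1–56.3% ✗ — fails.
Primer B (16 nt, A=1 T=4 G=4 C=7): 3' end CTC has 2 G/C ✓; length 16 ✓; GC 11/16 = 68.8%, outside 45.1–56.3% ✗ — fails.
Primer C (16 nt, A=8 T=3 G=2 C=3): 3' end GAA has 1 G/C ✓; length 16 ✓; GC 5/16 = 31.3%, outside 45.1–56.3% ✗ — fails.
Primer D (21 nt, A=5 T=5 G=5 C=6): 3' end CAT has 1 G/C ✓; length 21 ✓; GC 11/21 = 52.4% ✓ — passes.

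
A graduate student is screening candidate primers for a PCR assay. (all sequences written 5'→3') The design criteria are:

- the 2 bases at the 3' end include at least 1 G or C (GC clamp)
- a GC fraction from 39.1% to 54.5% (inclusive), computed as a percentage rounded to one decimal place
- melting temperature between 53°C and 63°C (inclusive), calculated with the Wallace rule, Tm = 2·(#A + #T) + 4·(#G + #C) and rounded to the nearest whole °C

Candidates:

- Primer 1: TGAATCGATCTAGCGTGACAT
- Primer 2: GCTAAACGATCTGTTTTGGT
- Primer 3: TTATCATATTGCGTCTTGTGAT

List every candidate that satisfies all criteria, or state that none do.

Primer 2 only.

Primer 1 (21 nt, A=6 T=6 G=5 C=4): 3' end AT has 0 G/C, need ≥1 ✗; GC 9/21 = 42.9% ✓; Tm = 2·12 + 4·9 = 60°C ✓ — fails.
Primer 2 (20 nt, A=4 T=8 G=5 C=3): 3' end GT has 1 G/C ✓; GC 8/20 = 40.0% ✓; Tm = 2·12 + 4·8 = 56°C ✓ — passes.
Primer 3 (22 nt, A=4 T=11 G=4 C=3): 3' end AT has 0 G/C, need ≥1 ✗; GC 7/22 = 31.8%, outside 39.1–54.5% ✗; Tm = 2·15 + 4·7 = 58°C ✓ — fails.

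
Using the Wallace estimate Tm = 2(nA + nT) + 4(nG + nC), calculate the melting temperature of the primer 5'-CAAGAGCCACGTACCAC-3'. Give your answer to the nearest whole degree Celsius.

Base counts: A=6, T=1, G=3, C=7 (length 17).
Tm = 2·(6+1) + 4·(3+7) = 2·7 + 4·10 = 14 + 40 = 54°C.

54°C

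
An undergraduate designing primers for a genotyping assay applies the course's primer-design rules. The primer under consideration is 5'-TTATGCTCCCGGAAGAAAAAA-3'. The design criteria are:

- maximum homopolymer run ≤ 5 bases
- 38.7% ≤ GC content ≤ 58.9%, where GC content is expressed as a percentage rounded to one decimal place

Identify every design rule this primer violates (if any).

Fails: homopolymer run, GC content.

Base counts: A=9, T=4, G=4, C=4 (length 21).
homopolymer run: longest run = 6, exceeds 5 ✗
GC content: GC 8/21 = 38.1%, outside 38.7–58.9% ✗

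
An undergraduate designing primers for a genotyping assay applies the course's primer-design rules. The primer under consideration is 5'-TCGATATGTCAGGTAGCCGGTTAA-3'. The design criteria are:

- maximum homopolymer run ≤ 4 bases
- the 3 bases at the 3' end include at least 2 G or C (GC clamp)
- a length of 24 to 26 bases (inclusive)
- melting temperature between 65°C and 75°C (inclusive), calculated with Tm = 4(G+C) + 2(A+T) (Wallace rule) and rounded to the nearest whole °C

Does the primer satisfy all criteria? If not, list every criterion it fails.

Fails: GC clamp.

Base counts: A=6, T=7, G=7, C=4 (length 24).
homopolymer run: longest run = 2 ✓
GC clamp: 3' end TAA has 0 G/C, need ≥2 ✗
length: length 24 ✓
Tm: Tm = 2·13 + 4·11 = 70°C ✓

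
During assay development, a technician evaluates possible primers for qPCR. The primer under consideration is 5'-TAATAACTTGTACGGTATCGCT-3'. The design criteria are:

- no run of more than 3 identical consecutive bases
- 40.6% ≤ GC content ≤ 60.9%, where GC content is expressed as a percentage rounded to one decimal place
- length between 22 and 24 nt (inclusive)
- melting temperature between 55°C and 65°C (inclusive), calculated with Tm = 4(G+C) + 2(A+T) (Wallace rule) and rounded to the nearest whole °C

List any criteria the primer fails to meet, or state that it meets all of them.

Fails: GC content.

Base counts: A=6, T=8, G=4, C=4 (length 22).
homopolymer run: longest run = 2 ✓
GC content: GC 8/22 = 36.4%, outside 40.6–60.9% ✗
length: length 22 ✓
Tm: Tm = 2·14 + 4·8 = 60°C ✓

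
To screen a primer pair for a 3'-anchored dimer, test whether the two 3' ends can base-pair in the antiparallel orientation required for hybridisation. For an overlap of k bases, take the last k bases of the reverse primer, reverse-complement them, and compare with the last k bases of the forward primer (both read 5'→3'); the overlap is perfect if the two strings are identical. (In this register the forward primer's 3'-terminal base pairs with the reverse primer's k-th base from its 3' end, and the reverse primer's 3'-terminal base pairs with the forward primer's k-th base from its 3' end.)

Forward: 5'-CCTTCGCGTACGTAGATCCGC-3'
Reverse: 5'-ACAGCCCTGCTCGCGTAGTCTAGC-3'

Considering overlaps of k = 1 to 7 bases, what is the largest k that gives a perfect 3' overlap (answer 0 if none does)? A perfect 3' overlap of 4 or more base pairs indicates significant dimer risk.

Longest perfect overlap: 2 complementary base pairs; below the dimer-risk threshold (threshold 4).

Last 7 bases (5'→3') — forward …GATCCGC, reverse …GTCTAGC.
Reverse complement of the reverse primer's last 7 bases: GCTAGAC; its first k bases are the reverse complement of the reverse primer's last k bases, so a perfect k-base overlap needs the forward primer's last k bases to equal them.
Comparing (forward last k vs required): k=1: C vs G ✗; k=2: GC vs GC ✓; k=3: CGC vs GCT ✗; k=4: CCGC vs GCTA ✗; k=5: TCCGC vs GCTAG ✗; k=6: ATCCGC vs GCTAGA ✗; k=7: GATCCGC vs GCTAGAC ✗.
Only k = 2 is perfect, so the longest perfect 3' overlap is 2.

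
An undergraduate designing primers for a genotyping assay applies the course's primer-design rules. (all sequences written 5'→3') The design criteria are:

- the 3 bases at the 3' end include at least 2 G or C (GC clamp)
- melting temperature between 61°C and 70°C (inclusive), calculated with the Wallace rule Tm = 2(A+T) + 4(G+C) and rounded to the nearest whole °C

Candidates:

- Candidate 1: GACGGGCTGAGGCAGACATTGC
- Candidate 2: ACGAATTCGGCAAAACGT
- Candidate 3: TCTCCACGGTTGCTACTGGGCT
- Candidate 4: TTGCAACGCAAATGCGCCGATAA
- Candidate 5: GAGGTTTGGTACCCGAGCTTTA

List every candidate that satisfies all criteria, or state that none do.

Candidate 3 only.

Candidate 1 (22 nt, A=5 T=3 G=9 C=5): 3' end TGC has 2 G/C ✓; Tm = 2·8 + 4·14 = 72°C, outside 61–70°C ✗ — fails.
Candidate 2 (18 nt, A=7 T=3 G=4 C=4): 3' end CGT has 2 G/C ✓; Tm = 2·10 + 4·8 = 52°C, outside 61–70°C ✗ — fails.
Candidate 3 (22 nt, A=2 T=7 G=6 C=7): 3' end GCT has 2 G/C ✓; Tm = 2·9 + 4·13 = 70°C ✓ — passes.
Candidate 4 (23 nt, A=8 T=4 G=5 C=6): 3' end TAA has 0 G/C, need ≥2 ✗; Tm = 2·12 + 4·11 = 68°C ✓ — fails.
Candidate 5 (22 nt, A=4 T=7 G=7 C=4): 3' end TTA has 0 G/C, need ≥2 ✗; Tm = 2·11 + 4·11 = 66°C ✓ — fails.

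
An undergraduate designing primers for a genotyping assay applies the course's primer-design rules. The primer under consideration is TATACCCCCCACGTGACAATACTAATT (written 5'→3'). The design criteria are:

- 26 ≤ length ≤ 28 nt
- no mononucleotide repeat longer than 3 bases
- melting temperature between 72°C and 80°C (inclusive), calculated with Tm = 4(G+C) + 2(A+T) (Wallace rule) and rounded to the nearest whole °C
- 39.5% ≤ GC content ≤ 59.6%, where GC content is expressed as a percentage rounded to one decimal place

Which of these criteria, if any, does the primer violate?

Base counts: A=9, T=7, G=2, C=9 (length 27).
length: length 27 ✓
homopolymer run: longest run = 6, exceeds 3 ✗
Tm: Tm = 2·16 + 4·11 = 76°C ✓
GC content: GC 11/27 = 40.7% ✓

Fails: homopolymer run.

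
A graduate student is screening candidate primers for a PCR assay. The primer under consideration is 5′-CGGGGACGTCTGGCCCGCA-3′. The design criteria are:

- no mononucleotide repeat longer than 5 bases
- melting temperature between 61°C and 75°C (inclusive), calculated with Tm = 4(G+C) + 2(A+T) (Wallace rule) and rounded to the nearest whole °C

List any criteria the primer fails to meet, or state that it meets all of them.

Meets all criteria.

Base counts: A=2, T=2, G=8, C=7 (length 19).
homopolymer run: longest run = 4 ✓
Tm: Tm = 2·4 + 4·15 = 68°C ✓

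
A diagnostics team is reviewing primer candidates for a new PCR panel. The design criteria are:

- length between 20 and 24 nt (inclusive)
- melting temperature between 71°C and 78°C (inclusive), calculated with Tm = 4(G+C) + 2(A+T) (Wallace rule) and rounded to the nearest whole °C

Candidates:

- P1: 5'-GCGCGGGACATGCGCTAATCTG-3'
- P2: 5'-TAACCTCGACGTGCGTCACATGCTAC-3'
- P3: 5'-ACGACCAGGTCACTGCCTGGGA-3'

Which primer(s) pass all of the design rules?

P1 and P3.

P1 (22 nt, A=4 T=4 G=8 C=6): length 22 ✓; Tm = 2·8 + 4·14 = 72°C ✓ — passes.
P2 (26 nt, A=6 T=6 G=5 C=9): length 26, outside 20–24 ✗; Tm = 2·12 + 4·14 = 80°C, outside 71–78°C ✗ — fails.
P3 (22 nt, A=5 T=3 G=7 C=7): length 22 ✓; Tm = 2·8 + 4·14 = 72°C ✓ — passes.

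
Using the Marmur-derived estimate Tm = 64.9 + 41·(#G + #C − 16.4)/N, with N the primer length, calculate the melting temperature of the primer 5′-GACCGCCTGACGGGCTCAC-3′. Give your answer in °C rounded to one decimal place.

Base counts: A=3, T=2, G=6, C=8; G+C = 14, N = 19.
Tm = 64.9 + 41·(14 − 16.4)/19 = 64.9 + -98.40/19 = 59.7°C.

59.7°C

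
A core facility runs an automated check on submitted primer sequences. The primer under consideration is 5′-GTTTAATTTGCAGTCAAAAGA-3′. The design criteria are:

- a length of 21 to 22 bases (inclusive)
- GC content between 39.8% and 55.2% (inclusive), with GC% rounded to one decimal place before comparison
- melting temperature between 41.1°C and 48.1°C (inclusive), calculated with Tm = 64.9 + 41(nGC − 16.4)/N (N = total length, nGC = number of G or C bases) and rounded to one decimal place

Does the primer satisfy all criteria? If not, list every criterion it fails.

Fails: GC content.

Base counts: A=8, T=7, G=4, C=2 (length 21).
length: length 21 ✓
GC content: GC 6/21 = 28.6%, outside 39.8–55.2% ✗
Tm: Tm = 64.9 + 41·(6 − 16.4)/21 = 44.6°C ✓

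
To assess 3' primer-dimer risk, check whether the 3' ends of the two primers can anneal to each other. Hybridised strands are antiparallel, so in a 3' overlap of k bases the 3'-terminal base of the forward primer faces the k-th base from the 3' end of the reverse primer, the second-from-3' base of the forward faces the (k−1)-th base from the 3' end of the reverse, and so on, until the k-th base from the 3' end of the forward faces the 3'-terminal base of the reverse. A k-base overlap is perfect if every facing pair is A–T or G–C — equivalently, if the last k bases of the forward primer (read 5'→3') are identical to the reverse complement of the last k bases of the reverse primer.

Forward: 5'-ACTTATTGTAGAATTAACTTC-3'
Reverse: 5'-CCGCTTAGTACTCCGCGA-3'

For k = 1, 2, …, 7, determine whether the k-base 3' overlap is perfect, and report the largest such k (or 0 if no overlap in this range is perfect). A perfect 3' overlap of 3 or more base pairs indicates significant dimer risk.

Longest perfect overlap: 2 complementary base pairs; below the dimer-risk threshold (threshold 3).

Last 7 bases (5'→3') — forward …TAACTTC, reverse …TCCGCGA.
Reverse complement of the reverse primer's last 7 bases: TCGCGGA; its first k bases are the reverse complement of the reverse primer's last k bases, so a perfect k-base overlap needs the forward primer's last k bases to equal them.
Comparing (forward last k vs required): k=1: C vs T ✗; k=2: TC vs TC ✓; k=3: TTC vs TCG ✗; k=4: CTTC vs TCGC ✗; k=5: ACTTC vs TCGCG ✗; k=6: AACTTC vs TCGCGG ✗; k=7: TAACTTC vs TCGCGGA ✗.
Only k = 2 is perfect, so the longest perfect 3' overlap is 2.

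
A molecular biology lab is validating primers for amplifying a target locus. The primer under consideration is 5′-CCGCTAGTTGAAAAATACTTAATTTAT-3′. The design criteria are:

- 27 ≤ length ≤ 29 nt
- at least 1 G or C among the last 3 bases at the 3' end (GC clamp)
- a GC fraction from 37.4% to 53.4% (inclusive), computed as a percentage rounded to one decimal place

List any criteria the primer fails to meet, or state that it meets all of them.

Fails: GC clamp, GC content.

Base counts: A=10, T=10, G=3, C=4 (length 27).
length: length 27 ✓
GC clamp: 3' end TAT has 0 G/C, need ≥1 ✗
GC content: GC 7/27 = 25.9%, outside 37.4–53.4% ✗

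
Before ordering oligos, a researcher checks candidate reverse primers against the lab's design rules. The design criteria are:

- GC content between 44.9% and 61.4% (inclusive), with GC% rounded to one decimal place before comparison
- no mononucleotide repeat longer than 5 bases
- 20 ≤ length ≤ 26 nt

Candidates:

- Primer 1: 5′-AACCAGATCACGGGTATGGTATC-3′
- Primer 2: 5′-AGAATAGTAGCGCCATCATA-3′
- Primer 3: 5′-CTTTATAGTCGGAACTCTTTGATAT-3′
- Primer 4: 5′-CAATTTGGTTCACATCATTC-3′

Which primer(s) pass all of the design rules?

Primer 1 (23 nt, A=7 T=5 G=6 C=5): GC 11/23 = 47.8% ✓; longest run = 3 ✓; length 23 ✓ — passes.
Primer 2 (20 nt, A=8 T=4 G=4 C=4): GC 8/20 = 40.0%, outside 44.9–61.4% ✗; longest run = 2 ✓; length 20 ✓ — fails.
Primer 3 (25 nt, A=6 T=11 G=4 C=4): GC 8/25 = 32.0%, outside 44.9–61.4% ✗; longest run = 3 ✓; length 25 ✓ — fails.
Primer 4 (20 nt, A=5 T=8 G=2 C=5): GC 7/20 = 35.0%, outside 44.9–61.4% ✗; longest run = 3 ✓; length 20 ✓ — fails.

Primer 1 only.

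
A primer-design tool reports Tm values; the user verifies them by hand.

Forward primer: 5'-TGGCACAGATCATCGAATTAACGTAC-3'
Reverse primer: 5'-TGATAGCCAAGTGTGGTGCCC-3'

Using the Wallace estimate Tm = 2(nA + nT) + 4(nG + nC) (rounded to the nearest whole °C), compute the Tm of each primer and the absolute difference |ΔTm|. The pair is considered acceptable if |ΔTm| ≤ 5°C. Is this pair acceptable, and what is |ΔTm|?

|ΔTm| = 8°C; the pair is not acceptable.

Forward: A=9 T=6 G=5 C=6 → Tm = 2·15 + 4·11 = 74°C.
Reverse: A=4 T=5 G=7 C=5 → Tm = 2·9 + 4·12 = 66°C.
|ΔTm| = |74 − 66| = 8°C, > 5°C.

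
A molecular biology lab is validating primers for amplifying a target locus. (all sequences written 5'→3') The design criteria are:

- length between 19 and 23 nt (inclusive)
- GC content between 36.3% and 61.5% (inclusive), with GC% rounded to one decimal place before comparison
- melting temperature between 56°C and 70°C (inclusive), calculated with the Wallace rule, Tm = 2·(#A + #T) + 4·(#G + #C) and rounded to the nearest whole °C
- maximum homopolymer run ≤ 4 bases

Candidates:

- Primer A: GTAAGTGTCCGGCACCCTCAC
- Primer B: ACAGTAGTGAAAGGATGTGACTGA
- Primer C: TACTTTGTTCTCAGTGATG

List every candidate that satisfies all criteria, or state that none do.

None of the candidates satisfy all criteria.

Primer A (21 nt, A=4 T=4 G=5 C=8): length 21 ✓; GC 13/21 = 61.9%, outside 36.3–61.5% ✗; Tm = 2·8 + 4·13 = 68°C ✓; longest run = 3 ✓ — fails.
Primer B (24 nt, A=9 T=5 G=8 C=2): length 24, outside 19–23 ✗; GC 10/24 = 41.7% ✓; Tm = 2·14 + 4·10 = 68°C ✓; longest run = 3 ✓ — fails.
Primer C (19 nt, A=3 T=9 G=4 C=3): length 19 ✓; GC 7/19 = 36.8% ✓; Tm = 2·12 + 4·7 = 52°C, outside 56–70°C ✗; longest run = 3 ✓ — fails.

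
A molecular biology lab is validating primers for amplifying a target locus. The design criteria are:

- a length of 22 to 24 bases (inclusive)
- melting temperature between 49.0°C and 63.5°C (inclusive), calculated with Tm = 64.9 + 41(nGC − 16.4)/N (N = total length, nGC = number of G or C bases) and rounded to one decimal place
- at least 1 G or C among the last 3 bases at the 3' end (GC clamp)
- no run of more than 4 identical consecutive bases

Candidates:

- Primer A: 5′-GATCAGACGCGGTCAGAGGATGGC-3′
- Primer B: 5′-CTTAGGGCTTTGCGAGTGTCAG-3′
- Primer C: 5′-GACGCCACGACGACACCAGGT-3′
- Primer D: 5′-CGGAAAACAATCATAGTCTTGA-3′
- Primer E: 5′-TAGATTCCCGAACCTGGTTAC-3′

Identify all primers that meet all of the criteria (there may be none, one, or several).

Primer A, Primer B and Primer D.

Primer A (24 nt, A=6 T=3 G=10 C=5): length 24 ✓; Tm = 64.9 + 41·(15 − 16.4)/24 = 62.5°C ✓; 3' end GGC has 3 G/C ✓; longest run = 2 ✓ — passes.
Primer B (22 nt, A=3 T=7 G=8 C=4): length 22 ✓; Tm = 64.9 + 41·(12 − 16.4)/22 = 56.7°C ✓; 3' end CAG has 2 G/C ✓; longest run = 3 ✓ — passes.
Primer C (21 nt, A=6 T=1 G=6 C=8): length 21, outside 22–24 ✗; Tm = 64.9 + 41·(14 − 16.4)/21 = 60.2°C ✓; 3' end GGT has 2 G/C ✓; longest run = 2 ✓ — fails.
Primer D (22 nt, A=9 T=5 G=4 C=4): length 22 ✓; Tm = 64.9 + 41·(8 − 16.4)/22 = 49.2°C ✓; 3' end TGA has 1 G/C ✓; longest run = 4 ✓ — passes.
Primer E (21 nt, A=5 T=6 G=4 C=6): length 21, outside 22–24 ✗; Tm = 64.9 + 41·(10 − 16.4)/21 = 52.4°C ✓; 3' end TAC has 1 G/C ✓; longest run = 3 ✓ — fails.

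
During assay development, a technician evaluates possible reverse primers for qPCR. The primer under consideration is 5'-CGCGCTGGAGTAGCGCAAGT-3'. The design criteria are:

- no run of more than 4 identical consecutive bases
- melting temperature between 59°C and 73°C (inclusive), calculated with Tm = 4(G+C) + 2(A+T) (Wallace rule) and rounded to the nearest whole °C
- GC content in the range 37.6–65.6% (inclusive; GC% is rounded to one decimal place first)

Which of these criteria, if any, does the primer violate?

Base counts: A=4, T=3, G=8, C=5 (length 20).
homopolymer run: longest run = 2 ✓
Tm: Tm = 2·7 + 4·13 = 66°C ✓
GC content: GC 13/20 = 65.0% ✓

Meets all criteria.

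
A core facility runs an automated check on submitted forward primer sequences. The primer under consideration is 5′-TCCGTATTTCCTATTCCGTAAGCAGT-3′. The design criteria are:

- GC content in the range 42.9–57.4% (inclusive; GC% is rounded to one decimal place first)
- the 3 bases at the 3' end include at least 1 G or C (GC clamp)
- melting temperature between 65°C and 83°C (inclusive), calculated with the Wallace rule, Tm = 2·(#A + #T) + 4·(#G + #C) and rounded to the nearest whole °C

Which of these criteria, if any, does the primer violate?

Fails: GC content.

Base counts: A=5, T=10, G=4, C=7 (length 26).
GC content: GC 11/26 = 42.3%, outside 42.9–57.4% ✗
GC clamp: 3' end AGT has 1 G/C ✓
Tm: Tm = 2·15 + 4·11 = 74°C ✓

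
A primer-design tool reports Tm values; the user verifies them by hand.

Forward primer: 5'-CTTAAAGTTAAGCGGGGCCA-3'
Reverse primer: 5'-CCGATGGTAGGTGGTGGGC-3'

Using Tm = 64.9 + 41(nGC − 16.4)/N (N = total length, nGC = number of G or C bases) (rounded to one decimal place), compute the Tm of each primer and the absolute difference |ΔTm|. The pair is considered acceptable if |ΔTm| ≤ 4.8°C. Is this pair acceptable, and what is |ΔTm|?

Forward: G+C = 10, N = 20 → Tm = 64.9 + 41·(10 − 16.4)/20 = 51.8°C.
Reverse: G+C = 13, N = 19 → Tm = 64.9 + 41·(13 − 16.4)/19 = 57.6°C.
|ΔTm| = |51.8 − 57.6| = 5.8°C, > 4.8°C.

|ΔTm| = 5.8°C; the pair is not acceptable.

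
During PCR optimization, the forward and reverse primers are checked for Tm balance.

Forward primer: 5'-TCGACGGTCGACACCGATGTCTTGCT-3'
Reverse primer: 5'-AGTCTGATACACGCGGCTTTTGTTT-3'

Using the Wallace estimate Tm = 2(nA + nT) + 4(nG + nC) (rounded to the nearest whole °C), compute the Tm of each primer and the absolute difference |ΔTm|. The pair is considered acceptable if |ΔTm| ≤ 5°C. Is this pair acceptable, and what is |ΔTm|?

|ΔTm| = 10°C; the pair is not acceptable.

Forward: A=4 T=7 G=7 C=8 → Tm = 2·11 + 4·15 = 82°C.
Reverse: A=4 T=10 G=6 C=5 → Tm = 2·14 + 4·11 = 72°C.
|ΔTm| = |82 − 72| = 10°C, > 5°C.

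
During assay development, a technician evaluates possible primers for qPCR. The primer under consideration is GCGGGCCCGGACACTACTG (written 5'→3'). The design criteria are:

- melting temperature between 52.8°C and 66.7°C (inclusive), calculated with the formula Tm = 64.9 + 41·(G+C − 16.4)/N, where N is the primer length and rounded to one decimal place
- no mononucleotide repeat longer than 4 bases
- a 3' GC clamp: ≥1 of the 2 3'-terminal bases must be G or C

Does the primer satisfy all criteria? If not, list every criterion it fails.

Base counts: A=3, T=2, G=7, C=7 (length 19).
Tm: Tm = 64.9 + 41·(14 − 16.4)/19 = 59.7°C ✓
homopolymer run: longest run = 3 ✓
GC clamp: 3' end TG has 1 G/C ✓

Meets all criteria.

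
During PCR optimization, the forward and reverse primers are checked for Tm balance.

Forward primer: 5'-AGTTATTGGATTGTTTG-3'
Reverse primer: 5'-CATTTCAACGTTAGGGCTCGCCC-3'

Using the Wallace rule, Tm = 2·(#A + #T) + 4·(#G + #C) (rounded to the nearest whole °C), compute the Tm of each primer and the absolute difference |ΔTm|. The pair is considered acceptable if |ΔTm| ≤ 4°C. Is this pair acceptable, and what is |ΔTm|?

|ΔTm| = 28°C; the pair is not acceptable.

Forward: A=3 T=9 G=5 C=0 → Tm = 2·12 + 4·5 = 44°C.
Reverse: A=4 T=6 G=5 C=8 → Tm = 2·10 + 4·13 = 72°C.
|ΔTm| = |44 − 72| = 28°C, > 4°C.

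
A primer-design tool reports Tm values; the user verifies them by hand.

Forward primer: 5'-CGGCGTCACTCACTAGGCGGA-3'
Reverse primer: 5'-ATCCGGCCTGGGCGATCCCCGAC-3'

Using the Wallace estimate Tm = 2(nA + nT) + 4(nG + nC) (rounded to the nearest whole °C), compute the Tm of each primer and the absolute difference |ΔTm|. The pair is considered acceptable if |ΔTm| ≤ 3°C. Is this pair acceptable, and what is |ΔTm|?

Forward: A=4 T=3 G=7 C=7 → Tm = 2·7 + 4·14 = 70°C.
Reverse: A=3 T=3 G=7 C=10 → Tm = 2·6 + 4·17 = 80°C.
|ΔTm| = |70 − 80| = 10°C, > 3°C.

|ΔTm| = 10°C; the pair is not acceptable.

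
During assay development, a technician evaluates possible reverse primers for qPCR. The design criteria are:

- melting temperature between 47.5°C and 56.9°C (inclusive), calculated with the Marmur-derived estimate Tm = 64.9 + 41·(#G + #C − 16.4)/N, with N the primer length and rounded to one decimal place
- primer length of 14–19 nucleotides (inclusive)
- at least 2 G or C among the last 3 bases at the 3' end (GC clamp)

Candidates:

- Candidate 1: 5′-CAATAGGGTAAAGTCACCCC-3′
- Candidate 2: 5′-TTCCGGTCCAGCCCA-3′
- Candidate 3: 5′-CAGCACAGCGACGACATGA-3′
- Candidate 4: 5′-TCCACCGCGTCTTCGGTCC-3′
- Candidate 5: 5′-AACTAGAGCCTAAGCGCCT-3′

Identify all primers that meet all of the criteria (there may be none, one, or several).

Candidate 5 only.

Candidate 1 (20 nt, A=7 T=3 G=4 C=6): Tm = 64.9 + 41·(10 − 16.4)/20 = 51.8°C ✓; length 20, outside 14–19 ✗; 3' end CCC has 3 G/C ✓ — fails.
Candidate 2 (15 nt, A=2 T=3 G=3 C=7): Tm = 64.9 + 41·(10 − 16.4)/15 = 47.4°C, outside 47.5–56.9°C ✗; length 15 ✓; 3' end CCA has 2 G/C ✓ — fails.
Candidate 3 (19 nt, A=7 T=1 G=5 C=6): Tm = 64.9 + 41·(11 − 16.4)/19 = 53.2°C ✓; length 19 ✓; 3' end TGA has 1 G/C, need ≥2 ✗ — fails.
Candidate 4 (19 nt, A=1 T=5 G=4 C=9): Tm = 64.9 + 41·(13 − 16.4)/19 = 57.6°C, outside 47.5–56.9°C ✗; length 19 ✓; 3' end TCC has 2 G/C ✓ — fails.
Candidate 5 (19 nt, A=6 T=3 G=4 C=6): Tm = 64.9 + 41·(10 − 16.4)/19 = 51.1°C ✓; length 19 ✓; 3' end CCT has 2 G/C ✓ — passes.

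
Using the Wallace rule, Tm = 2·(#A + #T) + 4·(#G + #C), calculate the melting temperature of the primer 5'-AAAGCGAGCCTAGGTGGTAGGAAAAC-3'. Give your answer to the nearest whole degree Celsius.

78°C

Base counts: A=10, T=3, G=9, C=4 (length 26).
Tm = 2·(10+3) + 4·(9+4) = 2·13 + 4·13 = 26 + 52 = 78°C.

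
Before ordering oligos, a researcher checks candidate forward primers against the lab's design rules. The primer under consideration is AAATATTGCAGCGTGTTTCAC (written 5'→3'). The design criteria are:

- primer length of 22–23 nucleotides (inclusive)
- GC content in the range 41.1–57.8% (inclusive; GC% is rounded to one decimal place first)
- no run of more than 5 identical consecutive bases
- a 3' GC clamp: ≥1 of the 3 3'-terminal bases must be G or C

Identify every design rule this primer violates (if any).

Fails: length, GC content.

Base counts: A=6, T=7, G=4, C=4 (length 21).
length: length 21, outside 22–23 ✗
GC content: GC 8/21 = 38.1%, outside 41.1–57.8% ✗
homopolymer run: longest run = 3 ✓
GC clamp: 3' end CAC has 2 G/C ✓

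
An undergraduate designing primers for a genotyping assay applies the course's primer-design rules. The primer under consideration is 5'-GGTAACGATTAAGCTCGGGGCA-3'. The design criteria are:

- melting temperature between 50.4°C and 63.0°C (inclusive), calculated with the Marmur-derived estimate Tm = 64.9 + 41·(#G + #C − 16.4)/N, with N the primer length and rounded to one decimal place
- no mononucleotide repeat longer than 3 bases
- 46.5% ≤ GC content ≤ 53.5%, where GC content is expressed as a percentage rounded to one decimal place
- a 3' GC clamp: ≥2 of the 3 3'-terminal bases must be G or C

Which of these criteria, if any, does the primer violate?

Base counts: A=6, T=4, G=8, C=4 (length 22).
Tm: Tm = 64.9 + 41·(12 − 16.4)/22 = 56.7°C ✓
homopolymer run: longest run = 4, exceeds 3 ✗
GC content: GC 12/22 = 54.5%, outside 46.5–53.5% ✗
GC clamp: 3' end GCA has 2 G/C ✓

Fails: homopolymer run, GC content.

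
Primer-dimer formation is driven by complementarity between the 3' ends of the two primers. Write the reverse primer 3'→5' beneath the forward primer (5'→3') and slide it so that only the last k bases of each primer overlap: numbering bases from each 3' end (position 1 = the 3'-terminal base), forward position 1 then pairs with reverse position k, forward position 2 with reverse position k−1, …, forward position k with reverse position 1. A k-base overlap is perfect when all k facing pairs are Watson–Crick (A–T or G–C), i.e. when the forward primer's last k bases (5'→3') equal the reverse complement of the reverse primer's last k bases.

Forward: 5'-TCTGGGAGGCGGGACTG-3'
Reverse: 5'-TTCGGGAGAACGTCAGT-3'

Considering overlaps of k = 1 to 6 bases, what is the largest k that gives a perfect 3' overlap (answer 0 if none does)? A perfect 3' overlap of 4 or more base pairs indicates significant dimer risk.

Last 6 bases (5'→3') — forward …GGACTG, reverse …GTCAGT.
Reverse complement of the reverse primer's last 6 bases: ACTGAC; its first k bases are the reverse complement of the reverse primer's last k bases, so a perfect k-base overlap needs the forward primer's last k bases to equal them.
Comparing (forward last k vs required): k=1: G vs A ✗; k=2: TG vs AC ✗; k=3: CTG vs ACT ✗; k=4: ACTG vs ACTG ✓; k=5: GACTG vs ACTGA ✗; k=6: GGACTG vs ACTGAC ✗.
Only k = 4 is perfect, so the longest perfect 3' overlap is 4.

Longest perfect overlap: 4 complementary base pairs; significant dimer risk (threshold 4).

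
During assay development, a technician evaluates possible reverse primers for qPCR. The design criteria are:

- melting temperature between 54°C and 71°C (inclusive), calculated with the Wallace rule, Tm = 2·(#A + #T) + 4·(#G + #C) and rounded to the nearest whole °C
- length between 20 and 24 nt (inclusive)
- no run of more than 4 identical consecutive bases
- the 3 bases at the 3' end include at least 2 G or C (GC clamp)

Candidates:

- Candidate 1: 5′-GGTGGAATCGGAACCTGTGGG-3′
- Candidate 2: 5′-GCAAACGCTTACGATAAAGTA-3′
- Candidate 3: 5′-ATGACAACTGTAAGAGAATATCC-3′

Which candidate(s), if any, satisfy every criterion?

Candidate 1 and Candidate 3.

Candidate 1 (21 nt, A=4 T=4 G=10 C=3): Tm = 2·8 + 4·13 = 68°C ✓; length 21 ✓; longest run = 3 ✓; 3' end GGG has 3 G/C ✓ — passes.
Candidate 2 (21 nt, A=9 T=4 G=4 C=4): Tm = 2·13 + 4·8 = 58°C ✓; length 21 ✓; longest run = 3 ✓; 3' end GTA has 1 G/C, need ≥2 ✗ — fails.
Candidate 3 (23 nt, A=10 T=5 G=4 C=4): Tm = 2·15 + 4·8 = 62°C ✓; length 23 ✓; longest run = 2 ✓; 3' end TCC has 2 G/C ✓ — passes.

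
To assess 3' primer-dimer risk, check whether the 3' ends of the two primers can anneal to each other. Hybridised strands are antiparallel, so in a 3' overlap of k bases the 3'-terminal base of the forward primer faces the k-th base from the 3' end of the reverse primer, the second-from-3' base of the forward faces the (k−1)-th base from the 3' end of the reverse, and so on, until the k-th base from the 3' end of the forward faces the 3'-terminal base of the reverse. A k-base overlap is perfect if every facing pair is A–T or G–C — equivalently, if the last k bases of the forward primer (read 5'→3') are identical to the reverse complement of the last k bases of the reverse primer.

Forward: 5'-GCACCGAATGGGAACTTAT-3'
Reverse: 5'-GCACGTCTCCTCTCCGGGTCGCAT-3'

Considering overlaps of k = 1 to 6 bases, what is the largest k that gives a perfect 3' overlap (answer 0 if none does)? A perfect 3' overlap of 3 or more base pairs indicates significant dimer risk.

Longest perfect overlap: 2 complementary base pairs; below the dimer-risk threshold (threshold 3).

Last 6 bases (5'→3') — forward …ACTTAT, reverse …TCGCAT.
Reverse complement of the reverse primer's last 6 bases: ATGCGA; its first k bases are the reverse complement of the reverse primer's last k bases, so a perfect k-base overlap needs the forward primer's last k bases to equal them.
Comparing (forward last k vs required): k=1: T vs A ✗; k=2: AT vs AT ✓; k=3: TAT vs ATG ✗; k=4: TTAT vs ATGC ✗; k=5: CTTAT vs ATGCG ✗; k=6: ACTTAT vs ATGCGA ✗.
Only k = 2 is perfect, so the longest perfect 3' overlap is 2.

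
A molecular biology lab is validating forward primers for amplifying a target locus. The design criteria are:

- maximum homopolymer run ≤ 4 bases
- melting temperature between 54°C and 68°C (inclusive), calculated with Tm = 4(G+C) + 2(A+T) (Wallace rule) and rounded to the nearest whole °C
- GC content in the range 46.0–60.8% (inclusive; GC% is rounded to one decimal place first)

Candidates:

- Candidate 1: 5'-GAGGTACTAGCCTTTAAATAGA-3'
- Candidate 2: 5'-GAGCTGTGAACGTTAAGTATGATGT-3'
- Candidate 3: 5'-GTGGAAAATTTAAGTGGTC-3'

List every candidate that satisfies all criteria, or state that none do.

None of the candidates satisfy all criteria.

Candidate 1 (22 nt, A=8 T=6 G=5 C=3): longest run = 3 ✓; Tm = 2·14 + 4·8 = 60°C ✓; GC 8/22 = 36.4%, outside 46.0–60.8% ✗ — fails.
Candidate 2 (25 nt, A=7 T=8 G=8 C=2): longest run = 2 ✓; Tm = 2·15 + 4·10 = 70°C, outside 54–68°C ✗; GC 10/25 = 40.0%, outside 46.0–60.8% ✗ — fails.
Candidate 3 (19 nt, A=6 T=6 G=6 C=1): longest run = 4 ✓; Tm = 2·12 + 4·7 = 52°C, outside 54–68°C ✗; GC 7/19 = 36.8%, outside 46.0–60.8% ✗ — fails.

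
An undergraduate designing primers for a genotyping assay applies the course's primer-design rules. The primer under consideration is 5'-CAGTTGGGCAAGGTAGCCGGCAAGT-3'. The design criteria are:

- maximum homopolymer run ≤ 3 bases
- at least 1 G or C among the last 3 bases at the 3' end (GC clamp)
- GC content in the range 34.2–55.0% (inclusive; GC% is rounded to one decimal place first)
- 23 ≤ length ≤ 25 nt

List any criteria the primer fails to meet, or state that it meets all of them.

Fails: GC content.

Base counts: A=6, T=4, G=10, C=5 (length 25).
homopolymer run: longest run = 3 ✓
GC clamp: 3' end AGT has 1 G/C ✓
GC content: GC 15/25 = 60.0%, outside 34.2–55.0% ✗
length: length 25 ✓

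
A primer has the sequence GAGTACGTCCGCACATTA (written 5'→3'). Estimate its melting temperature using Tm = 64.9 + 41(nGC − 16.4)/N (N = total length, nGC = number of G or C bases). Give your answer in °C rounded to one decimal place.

48.0°C

Base counts: A=5, T=4, G=4, C=5; G+C = 9, N = 18.
Tm = 64.9 + 41·(9 − 16.4)/18 = 64.9 + -303.40/18 = 48.0°C.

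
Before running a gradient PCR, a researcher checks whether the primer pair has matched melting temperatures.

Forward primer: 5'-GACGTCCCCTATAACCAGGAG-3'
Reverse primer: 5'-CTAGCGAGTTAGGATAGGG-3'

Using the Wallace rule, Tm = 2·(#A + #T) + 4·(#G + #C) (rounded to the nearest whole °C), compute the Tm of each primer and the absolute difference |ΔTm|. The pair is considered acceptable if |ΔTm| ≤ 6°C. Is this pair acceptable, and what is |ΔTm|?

|ΔTm| = 8°C; the pair is not acceptable.

Forward: A=6 T=3 G=5 C=7 → Tm = 2·9 + 4·12 = 66°C.
Reverse: A=5 T=4 G=8 C=2 → Tm = 2·9 + 4·10 = 58°C.
|ΔTm| = |66 − 58| = 8°C, > 6°C.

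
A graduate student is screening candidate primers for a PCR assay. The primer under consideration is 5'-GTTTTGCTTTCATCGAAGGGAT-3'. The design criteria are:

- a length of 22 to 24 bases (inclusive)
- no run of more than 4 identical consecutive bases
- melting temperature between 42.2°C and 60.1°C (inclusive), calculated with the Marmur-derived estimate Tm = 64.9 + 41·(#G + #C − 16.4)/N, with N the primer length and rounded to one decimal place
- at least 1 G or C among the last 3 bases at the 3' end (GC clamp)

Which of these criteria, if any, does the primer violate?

Base counts: A=4, T=9, G=6, C=3 (length 22).
length: length 22 ✓
homopolymer run: longest run = 4 ✓
Tm: Tm = 64.9 + 41·(9 − 16.4)/22 = 51.1°C ✓
GC clamp: 3' end GAT has 1 G/C ✓

Meets all criteria.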